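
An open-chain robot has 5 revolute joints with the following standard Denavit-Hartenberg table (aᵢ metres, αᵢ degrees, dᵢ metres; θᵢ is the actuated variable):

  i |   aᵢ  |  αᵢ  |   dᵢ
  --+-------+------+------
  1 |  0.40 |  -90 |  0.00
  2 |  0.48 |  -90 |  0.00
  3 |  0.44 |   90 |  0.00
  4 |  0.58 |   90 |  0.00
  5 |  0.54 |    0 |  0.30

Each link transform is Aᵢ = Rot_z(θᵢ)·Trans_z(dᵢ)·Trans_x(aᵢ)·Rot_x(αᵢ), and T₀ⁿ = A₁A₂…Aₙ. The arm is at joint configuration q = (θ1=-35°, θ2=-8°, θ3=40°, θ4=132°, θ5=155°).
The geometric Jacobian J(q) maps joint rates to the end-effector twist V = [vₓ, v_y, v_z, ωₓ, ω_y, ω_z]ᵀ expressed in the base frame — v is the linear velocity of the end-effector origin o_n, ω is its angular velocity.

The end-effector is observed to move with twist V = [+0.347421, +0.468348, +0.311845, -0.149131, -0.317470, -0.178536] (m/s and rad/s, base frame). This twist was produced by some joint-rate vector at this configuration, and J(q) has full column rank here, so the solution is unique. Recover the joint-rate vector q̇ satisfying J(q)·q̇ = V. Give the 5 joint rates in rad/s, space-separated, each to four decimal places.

0.7760 -0.2950 0.9750 -0.0860 -0.0320

o_n = [1.1191, -1.0428, -0.1140]
J₁: ẑ×o_n = [1.0428, 1.1191, -0.0000], ω = ẑ
J2: z=[0.5736, 0.8192, 0.0000] o=[0.3277, -0.2294, 0.0000] → [-0.0934, 0.0654, -1.1148, 0.5736, 0.8192, 0.0000]
J3: z=[0.1140, -0.0798, -0.9903] o=[0.7170, -0.5021, 0.0668] → [-0.5210, -0.3775, -0.0296, 0.1140, -0.0798, -0.9903]
J4: z=[0.9608, 0.2624, 0.0895] o=[0.8282, -0.9252, 0.1137] → [-0.0492, 0.2448, -0.1893, 0.9608, 0.2624, 0.0895]
J5: z=[0.2641, -0.7681, -0.5834] o=[0.7793, -0.5864, -0.3545] → [-0.4510, -0.2617, 0.1404, 0.2641, -0.7681, -0.5834]
q̇ = J⁺·V = [0.7760, -0.2950, 0.9750, -0.0860, -0.0320]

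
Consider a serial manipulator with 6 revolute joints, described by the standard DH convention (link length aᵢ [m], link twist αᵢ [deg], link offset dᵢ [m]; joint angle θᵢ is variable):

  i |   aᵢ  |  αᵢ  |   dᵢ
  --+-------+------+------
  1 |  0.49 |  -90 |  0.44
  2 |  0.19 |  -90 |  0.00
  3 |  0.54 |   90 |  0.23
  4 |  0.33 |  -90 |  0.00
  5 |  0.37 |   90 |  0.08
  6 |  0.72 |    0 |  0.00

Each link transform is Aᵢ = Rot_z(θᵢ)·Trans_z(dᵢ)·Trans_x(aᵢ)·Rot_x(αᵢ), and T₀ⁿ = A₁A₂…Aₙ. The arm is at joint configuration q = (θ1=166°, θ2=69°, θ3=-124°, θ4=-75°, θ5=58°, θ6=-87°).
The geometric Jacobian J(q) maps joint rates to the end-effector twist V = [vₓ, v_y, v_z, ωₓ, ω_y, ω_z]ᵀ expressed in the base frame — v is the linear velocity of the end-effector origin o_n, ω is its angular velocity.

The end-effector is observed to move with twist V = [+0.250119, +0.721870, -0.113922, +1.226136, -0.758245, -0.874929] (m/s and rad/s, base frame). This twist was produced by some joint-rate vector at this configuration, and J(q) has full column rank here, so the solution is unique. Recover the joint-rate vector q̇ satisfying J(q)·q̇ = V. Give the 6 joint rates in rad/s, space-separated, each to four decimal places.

o_n = [-1.1076, 0.0221, 0.1943]
J₁: ẑ×o_n = [-0.0221, -1.1076, 0.0000], ω = ẑ
J2: z=[-0.2419, -0.9703, 0.0000] o=[-0.4754, 0.1185, 0.4400] → [0.2384, -0.0594, -0.5900, -0.2419, -0.9703, 0.0000]
J3: z=[0.9058, -0.2259, -0.3584] o=[-0.5415, 0.1350, 0.2626] → [-0.0250, 0.2647, -0.2301, 0.9058, -0.2259, -0.3584]
J4: z=[0.4236, 0.4707, 0.7740] o=[-0.3365, -0.3775, 0.4621] → [-0.4353, -0.4834, 0.5322, 0.4236, 0.4707, 0.7740]
J5: z=[0.2285, -0.8823, 0.4115] o=[-0.6257, -0.3783, 0.6209] → [0.2116, -0.1008, -0.3336, 0.2285, -0.8823, 0.4115]
J6: z=[-0.5189, 0.2472, 0.8183] o=[-0.9122, -0.5971, 0.5054] → [-0.5836, -0.3212, -0.2731, -0.5189, 0.2472, 0.8183]
q̇ = J⁺·V = [-0.5800, 0.6440, 0.8660, 0.6170, 0.0880, -0.6090]

-0.5800 0.6440 0.8660 0.6170 0.0880 -0.6090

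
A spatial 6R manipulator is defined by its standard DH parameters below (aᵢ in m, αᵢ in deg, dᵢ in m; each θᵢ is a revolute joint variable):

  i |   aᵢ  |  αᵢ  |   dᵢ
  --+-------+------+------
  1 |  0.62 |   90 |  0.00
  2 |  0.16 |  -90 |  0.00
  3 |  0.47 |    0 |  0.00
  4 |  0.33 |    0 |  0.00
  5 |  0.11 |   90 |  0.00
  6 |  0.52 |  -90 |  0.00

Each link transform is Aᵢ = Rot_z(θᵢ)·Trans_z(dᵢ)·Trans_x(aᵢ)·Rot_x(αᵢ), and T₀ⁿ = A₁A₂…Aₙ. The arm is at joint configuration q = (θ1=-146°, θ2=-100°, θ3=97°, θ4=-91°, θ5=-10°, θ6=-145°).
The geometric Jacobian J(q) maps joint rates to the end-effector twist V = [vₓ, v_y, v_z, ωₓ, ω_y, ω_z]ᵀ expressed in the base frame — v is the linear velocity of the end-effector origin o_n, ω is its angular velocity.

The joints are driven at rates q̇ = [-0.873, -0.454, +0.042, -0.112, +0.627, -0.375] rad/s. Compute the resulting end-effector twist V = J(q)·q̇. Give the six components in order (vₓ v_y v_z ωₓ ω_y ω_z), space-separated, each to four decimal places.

-0.7633 0.0405 0.2536 0.0121 -0.9907 -0.9955

o_n = [0.0386, -0.6048, -0.0622]
J₁: ẑ×o_n = [0.6048, 0.0386, -0.0000], ω = ẑ
J2: z=[-0.5592, 0.8290, 0.0000] o=[-0.5140, -0.3467, 0.0000] → [-0.0515, -0.0348, -0.3138, -0.5592, 0.8290, 0.0000]
J3: z=[-0.8164, -0.5507, -0.1736] o=[-0.4910, -0.3312, -0.1576] → [-0.1001, -0.0141, 0.5151, -0.8164, -0.5507, -0.1736]
J4: z=[-0.8164, -0.5507, -0.1736] o=[-0.2384, -0.7235, -0.1012] → [-0.0009, -0.0163, 0.0557, -0.8164, -0.5507, -0.1736]
J5: z=[-0.8164, -0.5507, -0.1736] o=[-0.1718, -0.7202, -0.4244] → [-0.1794, 0.2592, 0.0217, -0.8164, -0.5507, -0.1736]
J6: z=[-0.5679, 0.8202, 0.0687] o=[-0.1603, -0.7032, -0.5324] → [0.3790, 0.2807, -0.2190, -0.5679, 0.8202, 0.0687]
V = J·q̇ = [-0.7633, 0.0405, 0.2536, 0.0121, -0.9907, -0.9955]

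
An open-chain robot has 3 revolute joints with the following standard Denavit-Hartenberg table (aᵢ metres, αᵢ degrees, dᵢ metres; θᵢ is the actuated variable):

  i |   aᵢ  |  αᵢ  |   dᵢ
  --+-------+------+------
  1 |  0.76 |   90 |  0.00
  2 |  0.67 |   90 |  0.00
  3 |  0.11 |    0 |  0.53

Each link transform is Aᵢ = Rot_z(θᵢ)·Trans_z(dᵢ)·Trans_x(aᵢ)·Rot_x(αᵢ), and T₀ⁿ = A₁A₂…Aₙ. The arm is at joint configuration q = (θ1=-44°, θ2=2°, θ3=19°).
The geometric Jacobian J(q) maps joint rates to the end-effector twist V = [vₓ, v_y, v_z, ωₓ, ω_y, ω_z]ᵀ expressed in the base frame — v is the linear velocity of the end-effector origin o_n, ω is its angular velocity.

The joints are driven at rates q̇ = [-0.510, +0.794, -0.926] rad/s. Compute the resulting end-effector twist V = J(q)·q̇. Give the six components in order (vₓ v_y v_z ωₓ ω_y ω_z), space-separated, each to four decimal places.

o_n = [1.0916, -1.1039, -0.5027]
J₁: ẑ×o_n = [1.1039, 1.0916, -0.0000], ω = ẑ
J2: z=[-0.6947, -0.7193, 0.0000] o=[0.5467, -0.5279, 0.0000] → [0.3616, -0.3492, 0.7920, -0.6947, -0.7193, 0.0000]
J3: z=[0.0251, -0.0242, -0.9994] o=[1.0284, -0.9931, 0.0234] → [-0.0980, -0.0500, -0.0012, 0.0251, -0.0242, -0.9994]
V = J·q̇ = [-0.1851, -0.7877, 0.6300, -0.5748, -0.5487, 0.4154]

-0.1851 -0.7877 0.6300 -0.5748 -0.5487 0.4154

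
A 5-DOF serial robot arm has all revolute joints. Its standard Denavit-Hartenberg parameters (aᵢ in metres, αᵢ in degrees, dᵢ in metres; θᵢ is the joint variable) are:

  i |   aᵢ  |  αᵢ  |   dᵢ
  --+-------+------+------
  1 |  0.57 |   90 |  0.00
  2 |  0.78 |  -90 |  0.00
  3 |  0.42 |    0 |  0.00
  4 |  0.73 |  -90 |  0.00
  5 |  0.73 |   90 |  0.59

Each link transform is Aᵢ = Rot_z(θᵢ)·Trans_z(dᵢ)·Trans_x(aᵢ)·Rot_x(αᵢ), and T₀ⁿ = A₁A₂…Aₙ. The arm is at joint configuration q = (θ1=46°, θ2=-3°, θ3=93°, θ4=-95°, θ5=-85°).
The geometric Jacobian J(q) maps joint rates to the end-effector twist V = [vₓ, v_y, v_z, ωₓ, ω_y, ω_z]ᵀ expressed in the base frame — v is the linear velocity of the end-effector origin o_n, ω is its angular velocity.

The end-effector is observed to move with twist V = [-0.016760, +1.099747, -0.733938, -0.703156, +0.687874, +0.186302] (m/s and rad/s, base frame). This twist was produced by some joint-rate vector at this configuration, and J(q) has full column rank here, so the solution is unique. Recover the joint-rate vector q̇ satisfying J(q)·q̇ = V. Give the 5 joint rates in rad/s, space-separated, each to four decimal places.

0.4530 -0.4020 -0.9440 0.6780 0.5820

o_n = [0.8068, 2.2482, 0.6440]
J₁: ẑ×o_n = [-2.2482, 0.8068, 0.0000], ω = ẑ
J2: z=[0.7193, -0.6947, 0.0000] o=[0.3960, 0.4100, 0.0000] → [-0.4473, -0.4632, 1.6077, 0.7193, -0.6947, 0.0000]
J3: z=[0.0364, 0.0376, 0.9986] o=[0.9370, 0.9703, -0.0408] → [-1.2503, -0.1550, 0.0514, 0.0364, 0.0376, 0.9986]
J4: z=[0.0364, 0.0376, 0.9986] o=[0.6201, 1.2459, -0.0397] → [-0.9752, 0.1616, 0.0294, 0.0364, 0.0376, 0.9986]
J5: z=[-0.6947, 0.7193, -0.0018] o=[1.1445, 1.7523, -0.0779] → [0.5201, 0.5021, -0.1016, -0.6947, 0.7193, -0.0018]
q̇ = J⁺·V = [0.4530, -0.4020, -0.9440, 0.6780, 0.5820]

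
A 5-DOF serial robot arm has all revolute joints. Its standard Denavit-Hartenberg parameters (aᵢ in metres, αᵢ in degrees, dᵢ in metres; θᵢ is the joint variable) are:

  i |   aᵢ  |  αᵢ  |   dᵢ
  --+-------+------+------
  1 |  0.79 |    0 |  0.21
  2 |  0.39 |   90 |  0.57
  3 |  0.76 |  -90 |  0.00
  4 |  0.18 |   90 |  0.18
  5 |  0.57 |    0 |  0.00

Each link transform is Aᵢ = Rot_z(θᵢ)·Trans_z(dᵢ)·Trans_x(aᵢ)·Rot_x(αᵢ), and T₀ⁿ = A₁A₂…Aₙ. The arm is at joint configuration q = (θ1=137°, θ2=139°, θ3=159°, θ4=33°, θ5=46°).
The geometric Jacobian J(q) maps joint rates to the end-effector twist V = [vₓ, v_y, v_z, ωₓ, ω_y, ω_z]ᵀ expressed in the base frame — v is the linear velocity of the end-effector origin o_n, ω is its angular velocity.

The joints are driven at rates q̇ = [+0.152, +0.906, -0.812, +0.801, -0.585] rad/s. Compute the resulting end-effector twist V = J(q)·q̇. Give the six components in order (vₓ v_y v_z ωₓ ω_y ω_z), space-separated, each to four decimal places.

o_n = [-0.3684, 1.5481, 0.6746]
J₁: ẑ×o_n = [-1.5481, -0.3684, 0.0000], ω = ẑ
J2: z=[0.0000, 0.0000, 1.0000] o=[-0.5778, 0.5388, 0.2100] → [-1.0093, 0.2093, 0.0000, 0.0000, 0.0000, 1.0000]
J3: z=[-0.9945, -0.1045, 0.0000] o=[-0.5370, 0.1509, 0.7800] → [0.0110, -0.1048, -1.3719, -0.9945, -0.1045, 0.0000]
J4: z=[-0.0375, 0.3564, -0.9336] o=[-0.6112, 0.8565, 1.0524] → [0.5110, -0.2408, -0.1124, -0.0375, 0.3564, -0.9336]
J5: z=[-0.8872, 0.4180, 0.1952] o=[-0.5351, 1.0711, 0.9384] → [-0.2034, -0.2015, -0.4929, -0.8872, 0.4180, 0.1952]
V = J·q̇ = [-0.6304, 0.1438, 1.3123, 1.2966, 0.1258, 0.1960]

-0.6304 0.1438 1.3123 1.2966 0.1258 0.1960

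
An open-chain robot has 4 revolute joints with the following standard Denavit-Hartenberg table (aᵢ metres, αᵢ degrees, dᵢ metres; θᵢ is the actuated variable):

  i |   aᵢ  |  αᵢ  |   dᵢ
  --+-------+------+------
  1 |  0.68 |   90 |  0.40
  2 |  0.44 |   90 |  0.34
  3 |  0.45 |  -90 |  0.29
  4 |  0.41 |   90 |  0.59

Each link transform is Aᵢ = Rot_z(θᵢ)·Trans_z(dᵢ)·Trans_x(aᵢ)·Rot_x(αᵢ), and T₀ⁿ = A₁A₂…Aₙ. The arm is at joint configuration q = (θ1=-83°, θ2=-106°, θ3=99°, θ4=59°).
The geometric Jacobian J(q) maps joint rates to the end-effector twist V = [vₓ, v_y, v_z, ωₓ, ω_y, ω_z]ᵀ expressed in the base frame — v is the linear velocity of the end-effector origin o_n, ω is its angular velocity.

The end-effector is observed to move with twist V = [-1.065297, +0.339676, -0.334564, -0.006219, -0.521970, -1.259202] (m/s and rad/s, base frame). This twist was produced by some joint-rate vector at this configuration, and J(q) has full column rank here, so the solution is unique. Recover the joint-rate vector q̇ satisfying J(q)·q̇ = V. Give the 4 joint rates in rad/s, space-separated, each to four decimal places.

-0.2190 -0.0660 -0.7840 -0.8680

o_n = [-0.7957, -0.9107, 0.6197]
J₁: ẑ×o_n = [0.9107, -0.7957, 0.0000], ω = ẑ
J2: z=[-0.9925, -0.1219, 0.0000] o=[0.0829, -0.6749, 0.4000] → [-0.0268, 0.2181, 0.1269, -0.9925, -0.1219, 0.0000]
J3: z=[-0.1171, 0.9541, 0.2756] o=[-0.2694, -0.5960, -0.0230] → [0.6999, -0.0698, 0.5390, -0.1171, 0.9541, 0.2756]
J4: z=[0.1884, -0.2511, 0.9494] o=[-0.7421, -0.3927, 0.1246] → [0.3674, -0.1441, -0.1111, 0.1884, -0.2511, 0.9494]
q̇ = J⁺·V = [-0.2190, -0.0660, -0.7840, -0.8680]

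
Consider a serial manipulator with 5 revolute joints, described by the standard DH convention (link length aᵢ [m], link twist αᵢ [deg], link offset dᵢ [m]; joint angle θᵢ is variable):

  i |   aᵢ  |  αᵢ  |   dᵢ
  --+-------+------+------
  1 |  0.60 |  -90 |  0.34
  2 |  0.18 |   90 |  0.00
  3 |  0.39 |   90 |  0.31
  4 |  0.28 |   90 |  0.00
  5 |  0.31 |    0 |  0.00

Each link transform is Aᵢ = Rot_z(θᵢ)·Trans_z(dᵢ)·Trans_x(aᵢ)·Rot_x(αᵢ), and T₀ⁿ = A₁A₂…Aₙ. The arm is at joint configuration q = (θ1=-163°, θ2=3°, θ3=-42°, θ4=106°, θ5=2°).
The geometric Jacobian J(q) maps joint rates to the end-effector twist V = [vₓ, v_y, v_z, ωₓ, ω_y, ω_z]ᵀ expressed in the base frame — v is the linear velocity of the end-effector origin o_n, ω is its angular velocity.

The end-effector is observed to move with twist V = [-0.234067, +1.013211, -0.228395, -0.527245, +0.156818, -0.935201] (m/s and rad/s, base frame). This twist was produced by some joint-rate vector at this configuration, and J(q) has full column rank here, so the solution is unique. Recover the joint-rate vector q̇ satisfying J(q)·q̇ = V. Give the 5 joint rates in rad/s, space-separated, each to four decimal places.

-0.9040 0.4930 -0.2580 0.2850 0.9100

o_n = [-0.9909, -0.1354, 1.1979]
J₁: ẑ×o_n = [0.1354, -0.9909, 0.0000], ω = ẑ
J2: z=[0.2924, -0.9563, 0.0000] o=[-0.5738, -0.1754, 0.3400] → [-0.8204, -0.2508, -0.3872, 0.2924, -0.9563, 0.0000]
J3: z=[-0.0500, -0.0153, 0.9986] o=[-0.7457, -0.2280, 0.3306] → [-0.1057, -0.2015, -0.0084, -0.0500, -0.0153, 0.9986]
J4: z=[0.4217, 0.9060, 0.0350] o=[-1.1143, -0.0678, 0.6250] → [0.5214, -0.2373, -0.1403, 0.4217, 0.9060, 0.0350]
J5: z=[-0.8841, 0.4023, 0.2379] o=[-1.0579, -0.1045, 0.8968] → [0.1285, 0.2821, 0.0003, -0.8841, 0.4023, 0.2379]
q̇ = J⁺·V = [-0.9040, 0.4930, -0.2580, 0.2850, 0.9100]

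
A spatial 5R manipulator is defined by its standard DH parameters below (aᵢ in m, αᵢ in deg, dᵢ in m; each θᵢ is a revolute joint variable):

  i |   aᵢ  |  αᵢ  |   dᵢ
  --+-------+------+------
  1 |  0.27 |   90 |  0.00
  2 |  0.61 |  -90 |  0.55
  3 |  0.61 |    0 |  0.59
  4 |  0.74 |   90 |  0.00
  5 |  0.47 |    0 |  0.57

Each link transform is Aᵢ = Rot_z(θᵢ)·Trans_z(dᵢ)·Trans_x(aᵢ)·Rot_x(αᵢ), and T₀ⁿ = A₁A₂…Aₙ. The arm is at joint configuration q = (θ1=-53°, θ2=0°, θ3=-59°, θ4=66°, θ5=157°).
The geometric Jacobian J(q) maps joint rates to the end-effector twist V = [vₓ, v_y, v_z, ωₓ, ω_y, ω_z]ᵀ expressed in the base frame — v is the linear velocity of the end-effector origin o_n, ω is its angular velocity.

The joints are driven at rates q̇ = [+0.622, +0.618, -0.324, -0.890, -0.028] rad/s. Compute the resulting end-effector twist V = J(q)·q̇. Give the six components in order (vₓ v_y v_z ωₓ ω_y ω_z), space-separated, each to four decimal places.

0.1621 0.4826 0.8147 -0.4734 -0.3525 -0.5920

o_n = [-0.3347, -2.2164, 0.7736]
J₁: ẑ×o_n = [2.2164, -0.3347, 0.0000], ω = ẑ
J2: z=[-0.7986, -0.6018, 0.0000] o=[0.1625, -0.2156, 0.0000] → [-0.4656, 0.6179, 1.2987, -0.7986, -0.6018, 0.0000]
J3: z=[0.0000, 0.0000, 1.0000] o=[0.0903, -1.0338, 0.0000] → [1.1826, -0.4250, -0.0000, 0.0000, 0.0000, 1.0000]
J4: z=[0.0000, 0.0000, 1.0000] o=[-0.1382, -1.5994, 0.5900] → [0.6171, -0.1965, -0.0000, 0.0000, 0.0000, 1.0000]
J5: z=[-0.7193, -0.6947, 0.0000] o=[0.3759, -2.1317, 0.5900] → [-0.1276, 0.1321, -0.4326, -0.7193, -0.6947, 0.0000]
V = J·q̇ = [0.1621, 0.4826, 0.8147, -0.4734, -0.3525, -0.5920]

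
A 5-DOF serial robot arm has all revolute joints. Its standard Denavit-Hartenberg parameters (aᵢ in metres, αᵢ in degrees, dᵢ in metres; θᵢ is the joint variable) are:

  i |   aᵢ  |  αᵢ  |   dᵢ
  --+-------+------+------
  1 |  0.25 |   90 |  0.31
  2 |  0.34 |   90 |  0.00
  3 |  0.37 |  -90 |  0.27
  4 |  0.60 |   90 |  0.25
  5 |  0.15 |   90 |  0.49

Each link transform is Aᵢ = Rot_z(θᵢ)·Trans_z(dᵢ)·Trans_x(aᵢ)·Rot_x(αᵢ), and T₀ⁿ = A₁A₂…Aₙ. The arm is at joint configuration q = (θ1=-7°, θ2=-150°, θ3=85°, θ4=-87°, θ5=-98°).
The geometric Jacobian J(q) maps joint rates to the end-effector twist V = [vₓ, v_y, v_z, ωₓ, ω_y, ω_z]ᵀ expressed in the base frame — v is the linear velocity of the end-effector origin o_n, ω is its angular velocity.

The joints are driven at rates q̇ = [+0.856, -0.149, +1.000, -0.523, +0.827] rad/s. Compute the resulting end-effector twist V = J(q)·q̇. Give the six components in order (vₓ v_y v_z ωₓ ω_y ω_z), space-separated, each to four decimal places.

0.0357 0.0835 -0.0418 -0.7797 1.1207 1.5350

o_n = [-0.3746, 0.1264, 0.9513]
J₁: ẑ×o_n = [-0.1264, -0.3746, 0.0000], ω = ẑ
J2: z=[-0.1219, -0.9925, 0.0000] o=[0.2481, -0.0305, 0.3100] → [-0.6365, 0.0782, -0.6372, -0.1219, -0.9925, 0.0000]
J3: z=[-0.4963, 0.0609, 0.8660] o=[-0.0441, 0.0054, 0.1400] → [-0.0554, 0.1164, -0.0399, -0.4963, 0.0609, 0.8660]
J4: z=[0.8457, -0.1916, 0.4981] o=[-0.2508, -0.3406, 0.3577] → [-0.3464, -0.5637, 0.3712, 0.8457, -0.1916, 0.4981]
J5: z=[0.1701, 0.9814, 0.0888] o=[-0.3429, -0.3827, 0.9998] → [-0.0928, 0.0054, 0.1177, 0.1701, 0.9814, 0.0888]
V = J·q̇ = [0.0357, 0.0835, -0.0418, -0.7797, 1.1207, 1.5350]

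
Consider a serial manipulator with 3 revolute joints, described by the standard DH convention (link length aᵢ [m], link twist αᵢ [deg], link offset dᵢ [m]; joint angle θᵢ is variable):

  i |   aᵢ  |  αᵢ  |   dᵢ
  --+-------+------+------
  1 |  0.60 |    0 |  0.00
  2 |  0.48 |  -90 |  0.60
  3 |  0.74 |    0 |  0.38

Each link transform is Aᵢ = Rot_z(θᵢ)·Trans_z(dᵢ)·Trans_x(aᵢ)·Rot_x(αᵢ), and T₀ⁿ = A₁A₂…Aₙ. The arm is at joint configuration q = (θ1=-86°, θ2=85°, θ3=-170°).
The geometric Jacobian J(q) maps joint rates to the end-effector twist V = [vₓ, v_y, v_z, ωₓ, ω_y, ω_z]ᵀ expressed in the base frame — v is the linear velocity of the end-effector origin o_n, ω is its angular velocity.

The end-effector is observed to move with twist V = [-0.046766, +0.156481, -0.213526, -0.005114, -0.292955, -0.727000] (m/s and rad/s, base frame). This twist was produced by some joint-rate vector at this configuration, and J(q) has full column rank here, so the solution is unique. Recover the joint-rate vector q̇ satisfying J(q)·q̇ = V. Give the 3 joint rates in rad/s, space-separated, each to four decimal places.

o_n = [-0.2002, -0.2143, 0.7285]
J₁: ẑ×o_n = [0.2143, -0.2002, 0.0000], ω = ẑ
J2: z=[0.0000, 0.0000, 1.0000] o=[0.0419, -0.5985, 0.0000] → [-0.3843, -0.2421, 0.0000, 0.0000, 0.0000, 1.0000]
J3: z=[0.0175, 0.9998, 0.0000] o=[0.5218, -0.6069, 0.6000] → [0.1285, -0.0022, 0.7288, 0.0175, 0.9998, 0.0000]
q̇ = J⁺·V = [-0.4820, -0.2450, -0.2930]

-0.4820 -0.2450 -0.2930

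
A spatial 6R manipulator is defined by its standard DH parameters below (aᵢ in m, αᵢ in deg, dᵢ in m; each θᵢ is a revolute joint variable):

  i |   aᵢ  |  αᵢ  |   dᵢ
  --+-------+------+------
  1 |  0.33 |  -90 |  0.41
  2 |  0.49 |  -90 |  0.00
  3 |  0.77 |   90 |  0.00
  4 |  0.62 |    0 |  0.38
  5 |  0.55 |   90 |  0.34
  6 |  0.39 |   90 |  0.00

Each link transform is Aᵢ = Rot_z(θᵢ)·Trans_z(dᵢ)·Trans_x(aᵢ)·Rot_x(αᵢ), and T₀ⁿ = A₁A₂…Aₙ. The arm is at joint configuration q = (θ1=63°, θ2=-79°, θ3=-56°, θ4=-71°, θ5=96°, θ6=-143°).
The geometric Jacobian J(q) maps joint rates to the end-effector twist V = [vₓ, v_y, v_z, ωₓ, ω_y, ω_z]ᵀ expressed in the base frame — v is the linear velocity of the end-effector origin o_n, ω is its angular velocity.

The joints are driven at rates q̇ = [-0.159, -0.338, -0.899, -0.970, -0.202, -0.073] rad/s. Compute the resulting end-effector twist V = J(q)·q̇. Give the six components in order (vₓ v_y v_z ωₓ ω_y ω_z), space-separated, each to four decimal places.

o_n = [-1.1207, 0.5677, 1.2408]
J₁: ẑ×o_n = [-0.5677, -1.1207, 0.0000], ω = ẑ
J2: z=[-0.8910, 0.4540, 0.0000] o=[0.1498, 0.2940, 0.4100] → [0.3772, 0.7403, 0.3330, -0.8910, 0.4540, 0.0000]
J3: z=[0.4456, 0.8746, -0.1908] o=[0.1923, 0.3773, 0.8910] → [0.3423, 0.0946, 1.2332, 0.4456, 0.8746, -0.1908]
J4: z=[-0.5701, 0.1129, -0.8138] o=[-0.3392, 0.7404, 1.3137] → [-0.1488, 0.5945, 0.1867, -0.5701, 0.1129, -0.8138]
J5: z=[-0.5701, 0.1129, -0.8138] o=[-0.9564, 0.3657, 1.2271] → [0.1659, 0.1416, -0.0966, -0.5701, 0.1129, -0.8138]
J6: z=[-0.6956, -0.5934, 0.4049] o=[-1.3907, 0.8424, 1.1796] → [0.0749, 0.1519, 0.3513, -0.6956, -0.5934, 0.4049]
V = J·q̇ = [-0.2396, -0.7734, -1.4084, 0.6194, -1.0288, 0.9368]

-0.2396 -0.7734 -1.4084 0.6194 -1.0288 0.9368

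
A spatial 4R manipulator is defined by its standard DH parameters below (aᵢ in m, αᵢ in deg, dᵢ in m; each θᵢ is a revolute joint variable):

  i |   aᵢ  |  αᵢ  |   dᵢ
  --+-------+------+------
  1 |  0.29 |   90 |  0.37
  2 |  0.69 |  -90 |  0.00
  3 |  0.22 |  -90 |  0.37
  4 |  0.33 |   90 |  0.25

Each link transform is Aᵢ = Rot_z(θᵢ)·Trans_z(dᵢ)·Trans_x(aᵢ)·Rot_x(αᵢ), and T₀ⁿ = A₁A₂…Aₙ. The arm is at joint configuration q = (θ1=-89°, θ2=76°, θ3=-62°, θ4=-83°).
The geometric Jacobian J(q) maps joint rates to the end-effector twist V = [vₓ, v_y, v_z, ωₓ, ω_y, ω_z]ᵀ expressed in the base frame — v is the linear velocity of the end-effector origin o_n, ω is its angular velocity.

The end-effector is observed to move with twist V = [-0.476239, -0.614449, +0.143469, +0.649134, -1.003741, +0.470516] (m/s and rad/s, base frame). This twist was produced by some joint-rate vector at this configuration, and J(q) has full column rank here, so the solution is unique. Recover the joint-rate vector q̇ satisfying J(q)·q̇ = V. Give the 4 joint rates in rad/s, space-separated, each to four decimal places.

o_n = [-0.1148, 0.1350, 1.5410]
J₁: ẑ×o_n = [-0.1350, -0.1148, 0.0000], ω = ẑ
J2: z=[-0.9998, -0.0175, 0.0000] o=[0.0051, -0.2900, 0.3700] → [-0.0204, 1.1708, -0.4269, -0.9998, -0.0175, 0.0000]
J3: z=[-0.0169, 0.9701, 0.2419] o=[0.0080, -0.4569, 1.0395] → [0.3433, -0.0212, 0.1091, -0.0169, 0.9701, 0.2419]
J4: z=[0.4731, -0.2054, 0.8567] o=[-0.1921, -0.1263, 1.2292] → [-0.2878, -0.0813, 0.1395, 0.4731, -0.2054, 0.8567]
q̇ = J⁺·V = [0.4260, -0.4780, -0.9740, 0.3270]

0.4260 -0.4780 -0.9740 0.3270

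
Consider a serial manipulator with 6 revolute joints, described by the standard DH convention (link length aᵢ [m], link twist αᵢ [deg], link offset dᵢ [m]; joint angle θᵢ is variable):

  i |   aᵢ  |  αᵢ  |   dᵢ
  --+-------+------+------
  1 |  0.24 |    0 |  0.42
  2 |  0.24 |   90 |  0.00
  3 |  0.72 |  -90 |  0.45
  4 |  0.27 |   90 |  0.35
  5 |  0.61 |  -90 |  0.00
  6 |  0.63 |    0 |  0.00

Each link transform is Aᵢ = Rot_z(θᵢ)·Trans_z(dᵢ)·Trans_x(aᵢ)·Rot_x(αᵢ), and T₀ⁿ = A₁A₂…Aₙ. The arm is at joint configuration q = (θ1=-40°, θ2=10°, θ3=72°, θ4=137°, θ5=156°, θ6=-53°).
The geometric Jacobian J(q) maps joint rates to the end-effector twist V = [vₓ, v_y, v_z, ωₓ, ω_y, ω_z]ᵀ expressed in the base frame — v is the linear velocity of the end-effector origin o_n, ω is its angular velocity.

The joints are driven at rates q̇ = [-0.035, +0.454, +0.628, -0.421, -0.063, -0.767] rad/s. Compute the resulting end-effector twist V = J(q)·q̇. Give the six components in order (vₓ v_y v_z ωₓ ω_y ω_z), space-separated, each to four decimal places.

-0.6160 0.4953 -0.2839 -0.5336 -0.2246 0.2476

o_n = [-0.0765, -0.5977, 2.1043]
J₁: ẑ×o_n = [0.5977, -0.0765, 0.0000], ω = ẑ
J2: z=[0.0000, 0.0000, 1.0000] o=[0.1839, -0.1543, 0.4200] → [0.4434, -0.2603, 0.0000, 0.0000, 0.0000, 1.0000]
J3: z=[-0.5000, -0.8660, 0.0000] o=[0.3917, -0.2743, 0.4200] → [-1.4587, 0.8422, -0.2438, -0.5000, -0.8660, 0.0000]
J4: z=[-0.8236, 0.4755, 0.3090] o=[0.3594, -0.7752, 1.1048] → [0.4204, 0.6886, 0.0610, -0.8236, 0.4755, 0.3090]
J5: z=[0.5482, 0.5280, 0.6486] o=[0.1103, -0.4188, 1.0251] → [0.6858, -0.7128, 0.0006, 0.5482, 0.5280, 0.6486]
J6: z=[0.6933, -0.7206, 0.0006] o=[-0.1750, -0.6929, 1.4894] → [-0.4432, -0.4263, 0.1370, 0.6933, -0.7206, 0.0006]
V = J·q̇ = [-0.6160, 0.4953, -0.2839, -0.5336, -0.2246, 0.2476]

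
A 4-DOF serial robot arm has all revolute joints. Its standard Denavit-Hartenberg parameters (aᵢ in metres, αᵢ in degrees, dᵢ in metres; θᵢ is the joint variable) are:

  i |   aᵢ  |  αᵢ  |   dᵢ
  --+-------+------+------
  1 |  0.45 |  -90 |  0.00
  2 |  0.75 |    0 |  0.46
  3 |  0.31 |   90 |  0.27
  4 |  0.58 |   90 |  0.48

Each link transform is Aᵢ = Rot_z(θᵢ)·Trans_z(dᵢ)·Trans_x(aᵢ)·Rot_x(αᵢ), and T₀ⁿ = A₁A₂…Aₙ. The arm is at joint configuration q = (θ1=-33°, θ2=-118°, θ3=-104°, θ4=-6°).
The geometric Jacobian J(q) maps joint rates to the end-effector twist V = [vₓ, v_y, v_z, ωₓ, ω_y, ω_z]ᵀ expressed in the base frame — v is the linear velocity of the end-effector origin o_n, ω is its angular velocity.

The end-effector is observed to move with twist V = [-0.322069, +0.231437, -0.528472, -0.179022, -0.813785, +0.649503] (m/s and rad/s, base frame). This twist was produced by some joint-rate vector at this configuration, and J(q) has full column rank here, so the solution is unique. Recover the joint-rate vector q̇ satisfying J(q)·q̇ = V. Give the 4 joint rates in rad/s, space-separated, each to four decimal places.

o_n = [0.1633, 0.6921, -0.2879]
J₁: ẑ×o_n = [-0.6921, 0.1633, 0.0000], ω = ẑ
J2: z=[0.5446, 0.8387, 0.0000] o=[0.3774, -0.2451, 0.0000] → [-0.2415, 0.1568, 0.6900, 0.5446, 0.8387, 0.0000]
J3: z=[0.5446, 0.8387, 0.0000] o=[0.3326, 0.3325, 0.6622] → [-0.7968, 0.5175, 0.3379, 0.5446, 0.8387, 0.0000]
J4: z=[0.5612, -0.3644, -0.7431] o=[0.2865, 0.6844, 0.4548] → [0.2764, 0.5083, -0.0406, 0.5612, -0.3644, -0.7431]
q̇ = J⁺·V = [0.9750, -0.7020, -0.0780, 0.4380]

0.9750 -0.7020 -0.0780 0.4380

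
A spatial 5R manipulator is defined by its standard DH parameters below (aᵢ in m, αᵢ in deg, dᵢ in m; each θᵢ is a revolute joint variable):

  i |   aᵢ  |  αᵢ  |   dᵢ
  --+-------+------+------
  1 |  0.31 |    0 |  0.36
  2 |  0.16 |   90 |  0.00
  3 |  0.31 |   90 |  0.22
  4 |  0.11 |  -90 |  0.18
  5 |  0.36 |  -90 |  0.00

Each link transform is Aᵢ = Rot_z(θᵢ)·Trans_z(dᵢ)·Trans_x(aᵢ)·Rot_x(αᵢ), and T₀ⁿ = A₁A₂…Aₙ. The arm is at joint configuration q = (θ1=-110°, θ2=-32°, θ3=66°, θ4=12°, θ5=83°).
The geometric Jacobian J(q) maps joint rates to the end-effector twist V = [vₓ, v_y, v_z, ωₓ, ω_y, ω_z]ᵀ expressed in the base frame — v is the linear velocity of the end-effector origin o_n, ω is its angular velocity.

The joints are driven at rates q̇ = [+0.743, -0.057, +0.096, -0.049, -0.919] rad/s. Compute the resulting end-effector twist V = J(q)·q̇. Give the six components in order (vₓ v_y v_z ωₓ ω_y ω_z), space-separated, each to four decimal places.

o_n = [-0.4072, -0.2068, 0.8528]
J₁: ẑ×o_n = [0.2068, -0.4072, 0.0000], ω = ẑ
J2: z=[0.0000, 0.0000, 1.0000] o=[-0.1060, -0.2913, 0.3600] → [-0.0845, -0.3012, 0.0000, 0.0000, 0.0000, 1.0000]
J3: z=[-0.6157, 0.7880, 0.0000] o=[-0.2321, -0.3898, 0.3600] → [0.3883, 0.3034, 0.0253, -0.6157, 0.7880, 0.0000]
J4: z=[-0.7199, -0.5624, -0.4067] o=[-0.4669, -0.2941, 0.6432] → [-0.0824, 0.1266, -0.0292, -0.7199, -0.5624, -0.4067]
J5: z=[-0.5356, 0.8229, -0.1899] o=[-0.6451, -0.4042, 0.6683] → [0.1893, 0.0537, -0.3014, -0.5356, 0.8229, -0.1899]
V = J·q̇ = [0.0258, -0.3118, 0.2809, 0.4684, -0.6530, 0.8805]

0.0258 -0.3118 0.2809 0.4684 -0.6530 0.8805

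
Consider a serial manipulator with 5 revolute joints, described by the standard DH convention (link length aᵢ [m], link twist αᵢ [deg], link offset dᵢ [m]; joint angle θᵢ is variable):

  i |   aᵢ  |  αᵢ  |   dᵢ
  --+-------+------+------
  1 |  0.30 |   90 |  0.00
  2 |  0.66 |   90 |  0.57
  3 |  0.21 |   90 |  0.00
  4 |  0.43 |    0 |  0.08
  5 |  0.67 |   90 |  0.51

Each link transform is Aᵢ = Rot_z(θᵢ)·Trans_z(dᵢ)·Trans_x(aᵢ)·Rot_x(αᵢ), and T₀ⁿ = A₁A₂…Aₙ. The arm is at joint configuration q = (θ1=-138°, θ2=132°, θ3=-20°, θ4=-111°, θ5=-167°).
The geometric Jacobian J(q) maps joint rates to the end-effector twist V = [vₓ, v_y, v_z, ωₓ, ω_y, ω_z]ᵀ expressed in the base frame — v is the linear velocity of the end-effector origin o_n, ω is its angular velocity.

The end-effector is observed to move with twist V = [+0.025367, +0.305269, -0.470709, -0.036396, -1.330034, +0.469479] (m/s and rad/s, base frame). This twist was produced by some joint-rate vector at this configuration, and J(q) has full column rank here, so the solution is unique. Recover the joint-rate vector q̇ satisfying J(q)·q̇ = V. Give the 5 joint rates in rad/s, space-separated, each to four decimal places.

0.5210 0.8270 0.6470 0.9730 0.9330

o_n = [-0.0464, -0.0895, 0.6200]
J₁: ẑ×o_n = [0.0895, -0.0464, 0.0000], ω = ẑ
J2: z=[-0.6691, 0.7431, 0.0000] o=[-0.2229, -0.2007, 0.0000] → [0.4608, 0.4149, -0.2056, -0.6691, 0.7431, 0.0000]
J3: z=[-0.5523, -0.4973, 0.6691] o=[-0.2762, 0.5184, 0.4905] → [0.3423, 0.2253, 0.4499, -0.5523, -0.4973, 0.6691]
J4: z=[0.4587, -0.8515, -0.2542] o=[-0.1300, 0.5533, 0.6371] → [-0.1488, -0.0134, -0.2237, 0.4587, -0.8515, -0.2542]
J5: z=[0.4587, -0.8515, -0.2542] o=[0.0212, 0.6592, 0.2406] → [-0.5134, -0.1569, -0.4009, 0.4587, -0.8515, -0.2542]
q̇ = J⁺·V = [0.5210, 0.8270, 0.6470, 0.9730, 0.9330]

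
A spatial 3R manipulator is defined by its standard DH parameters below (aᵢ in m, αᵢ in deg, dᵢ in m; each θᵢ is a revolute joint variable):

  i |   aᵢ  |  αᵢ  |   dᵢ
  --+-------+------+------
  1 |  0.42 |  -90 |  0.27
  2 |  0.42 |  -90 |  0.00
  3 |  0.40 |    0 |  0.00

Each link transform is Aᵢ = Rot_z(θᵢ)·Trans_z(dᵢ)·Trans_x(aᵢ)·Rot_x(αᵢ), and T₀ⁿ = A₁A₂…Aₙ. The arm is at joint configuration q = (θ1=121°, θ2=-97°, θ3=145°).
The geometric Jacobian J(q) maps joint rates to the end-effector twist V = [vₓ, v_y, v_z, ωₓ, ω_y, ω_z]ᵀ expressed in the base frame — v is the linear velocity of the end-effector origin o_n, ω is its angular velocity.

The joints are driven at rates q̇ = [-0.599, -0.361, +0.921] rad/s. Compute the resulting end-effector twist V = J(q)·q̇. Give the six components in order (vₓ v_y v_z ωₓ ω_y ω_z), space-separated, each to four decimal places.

0.0258 -0.1534 -0.2138 -0.1614 0.9695 -0.4868

o_n = [-0.0139, 0.4685, 0.3617]
J₁: ẑ×o_n = [-0.4685, -0.0139, 0.0000], ω = ẑ
J2: z=[-0.8572, -0.5150, 0.0000] o=[-0.2163, 0.3600, 0.2700] → [-0.0472, 0.0786, 0.0113, -0.8572, -0.5150, 0.0000]
J3: z=[-0.5112, 0.8508, 0.1219] o=[-0.1900, 0.3161, 0.6869] → [-0.2953, -0.1448, -0.2277, -0.5112, 0.8508, 0.1219]
V = J·q̇ = [0.0258, -0.1534, -0.2138, -0.1614, 0.9695, -0.4868]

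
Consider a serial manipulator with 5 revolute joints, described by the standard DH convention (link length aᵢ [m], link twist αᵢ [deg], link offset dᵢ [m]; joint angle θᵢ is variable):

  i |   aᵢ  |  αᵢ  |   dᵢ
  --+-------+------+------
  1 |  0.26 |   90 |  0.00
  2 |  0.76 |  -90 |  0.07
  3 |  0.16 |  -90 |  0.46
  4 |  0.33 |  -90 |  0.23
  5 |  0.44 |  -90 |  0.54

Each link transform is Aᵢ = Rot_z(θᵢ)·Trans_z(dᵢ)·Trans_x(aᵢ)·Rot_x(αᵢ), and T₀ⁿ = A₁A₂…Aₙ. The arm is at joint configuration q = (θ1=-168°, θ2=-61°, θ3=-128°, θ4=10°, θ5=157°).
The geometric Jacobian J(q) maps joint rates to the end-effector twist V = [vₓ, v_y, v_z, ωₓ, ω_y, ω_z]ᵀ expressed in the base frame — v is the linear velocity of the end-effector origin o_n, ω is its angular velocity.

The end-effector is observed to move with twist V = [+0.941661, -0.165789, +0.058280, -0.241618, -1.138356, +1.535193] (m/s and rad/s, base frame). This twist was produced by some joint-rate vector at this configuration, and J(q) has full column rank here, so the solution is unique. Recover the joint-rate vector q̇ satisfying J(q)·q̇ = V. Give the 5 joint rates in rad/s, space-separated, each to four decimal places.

0.7620 -0.8800 0.0470 -0.4650 -0.7530

o_n = [-0.6091, -0.0275, -0.7374]
J₁: ẑ×o_n = [0.0275, -0.6091, 0.0000], ω = ẑ
J2: z=[-0.2079, 0.9781, 0.0000] o=[-0.2543, -0.0541, 0.0000] → [-0.7212, -0.1533, 0.3415, -0.2079, 0.9781, 0.0000]
J3: z=[-0.8555, -0.1818, 0.4848] o=[-0.6293, -0.0622, -0.6647] → [-0.0036, -0.0524, -0.0260, -0.8555, -0.1818, 0.4848]
J4: z=[-0.5017, 0.5228, -0.6892] o=[-1.0023, -0.0126, -0.3555] → [-0.2099, -0.4625, -0.1981, -0.5017, 0.5228, -0.6892]
J5: z=[0.8203, 0.0345, -0.5709] o=[-1.0270, 0.3887, -0.3668] → [-0.2504, 0.0653, -0.3558, 0.8203, 0.0345, -0.5709]
q̇ = J⁺·V = [0.7620, -0.8800, 0.0470, -0.4650, -0.7530]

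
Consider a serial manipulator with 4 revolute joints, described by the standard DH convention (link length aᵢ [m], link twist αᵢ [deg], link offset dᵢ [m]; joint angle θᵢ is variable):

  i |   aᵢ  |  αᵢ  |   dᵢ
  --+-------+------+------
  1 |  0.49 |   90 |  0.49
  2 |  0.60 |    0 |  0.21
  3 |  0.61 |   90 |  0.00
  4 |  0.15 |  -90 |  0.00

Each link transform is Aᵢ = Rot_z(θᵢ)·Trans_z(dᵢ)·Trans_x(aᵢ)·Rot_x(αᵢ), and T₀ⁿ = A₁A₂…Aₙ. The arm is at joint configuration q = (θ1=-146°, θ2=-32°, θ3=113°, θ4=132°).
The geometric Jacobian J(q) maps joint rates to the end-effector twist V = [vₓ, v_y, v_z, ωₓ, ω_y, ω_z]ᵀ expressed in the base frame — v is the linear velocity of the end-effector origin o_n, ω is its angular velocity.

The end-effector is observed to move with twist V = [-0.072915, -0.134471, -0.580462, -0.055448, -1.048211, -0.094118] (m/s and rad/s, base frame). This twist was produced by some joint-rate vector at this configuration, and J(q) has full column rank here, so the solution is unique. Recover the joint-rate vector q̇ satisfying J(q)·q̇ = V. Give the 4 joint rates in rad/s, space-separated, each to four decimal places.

o_n = [-1.0739, -0.3366, 0.6754]
J₁: ẑ×o_n = [0.3366, -1.0739, 0.0000], ω = ẑ
J2: z=[-0.5592, 0.8290, 0.0000] o=[-0.4062, -0.2740, 0.4900] → [0.1537, 0.1037, 0.5886, -0.5592, 0.8290, 0.0000]
J3: z=[-0.5592, 0.8290, 0.0000] o=[-0.9455, -0.3844, 0.1720] → [0.4173, 0.2815, 0.0797, -0.5592, 0.8290, 0.0000]
J4: z=[-0.8188, -0.5523, -0.1564] o=[-1.0246, -0.4378, 0.7745] → [0.0706, -0.0735, -0.1101, -0.8188, -0.5523, -0.1564]
q̇ = J⁺·V = [0.0060, -0.8710, 0.0330, 0.6400]

0.0060 -0.8710 0.0330 0.6400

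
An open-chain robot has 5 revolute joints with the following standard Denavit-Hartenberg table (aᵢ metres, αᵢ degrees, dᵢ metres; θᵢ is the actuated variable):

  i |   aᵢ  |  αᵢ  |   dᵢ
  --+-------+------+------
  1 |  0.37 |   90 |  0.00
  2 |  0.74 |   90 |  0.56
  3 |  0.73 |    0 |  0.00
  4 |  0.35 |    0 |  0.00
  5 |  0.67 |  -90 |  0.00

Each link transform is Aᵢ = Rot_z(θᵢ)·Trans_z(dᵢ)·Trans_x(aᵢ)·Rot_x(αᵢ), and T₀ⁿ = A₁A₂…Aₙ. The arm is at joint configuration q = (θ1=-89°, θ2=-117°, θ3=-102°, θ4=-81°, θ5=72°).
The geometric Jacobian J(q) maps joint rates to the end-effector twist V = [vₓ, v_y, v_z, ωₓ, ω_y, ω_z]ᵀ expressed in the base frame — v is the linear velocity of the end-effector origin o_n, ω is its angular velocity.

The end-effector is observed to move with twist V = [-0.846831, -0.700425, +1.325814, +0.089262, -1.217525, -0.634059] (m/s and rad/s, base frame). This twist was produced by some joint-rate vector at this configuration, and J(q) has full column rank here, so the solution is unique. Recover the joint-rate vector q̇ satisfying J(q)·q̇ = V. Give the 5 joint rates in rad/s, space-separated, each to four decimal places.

-0.0130 -0.0680 -0.9140 -0.1930 -0.2610

o_n = [0.7676, -0.3573, 0.0012]
J₁: ẑ×o_n = [0.3573, 0.7676, -0.0000], ω = ẑ
J2: z=[-0.9998, -0.0175, 0.0000] o=[0.0065, -0.3699, 0.0000] → [-0.0000, 0.0012, 0.0006, -0.9998, -0.0175, 0.0000]
J3: z=[-0.0156, 0.8909, 0.4540] o=[-0.5593, -0.0438, -0.6593] → [0.7308, 0.6127, -1.1772, -0.0156, 0.8909, 0.4540]
J4: z=[-0.0156, 0.8909, 0.4540] o=[0.1558, -0.1002, -0.5241] → [0.5847, 0.2859, -0.5410, -0.0156, 0.8909, 0.4540]
J5: z=[-0.0156, 0.8909, 0.4540] o=[0.1403, -0.2592, -0.2127] → [0.2351, 0.2881, -0.5573, -0.0156, 0.8909, 0.4540]
q̇ = J⁺·V = [-0.0130, -0.0680, -0.9140, -0.1930, -0.2610]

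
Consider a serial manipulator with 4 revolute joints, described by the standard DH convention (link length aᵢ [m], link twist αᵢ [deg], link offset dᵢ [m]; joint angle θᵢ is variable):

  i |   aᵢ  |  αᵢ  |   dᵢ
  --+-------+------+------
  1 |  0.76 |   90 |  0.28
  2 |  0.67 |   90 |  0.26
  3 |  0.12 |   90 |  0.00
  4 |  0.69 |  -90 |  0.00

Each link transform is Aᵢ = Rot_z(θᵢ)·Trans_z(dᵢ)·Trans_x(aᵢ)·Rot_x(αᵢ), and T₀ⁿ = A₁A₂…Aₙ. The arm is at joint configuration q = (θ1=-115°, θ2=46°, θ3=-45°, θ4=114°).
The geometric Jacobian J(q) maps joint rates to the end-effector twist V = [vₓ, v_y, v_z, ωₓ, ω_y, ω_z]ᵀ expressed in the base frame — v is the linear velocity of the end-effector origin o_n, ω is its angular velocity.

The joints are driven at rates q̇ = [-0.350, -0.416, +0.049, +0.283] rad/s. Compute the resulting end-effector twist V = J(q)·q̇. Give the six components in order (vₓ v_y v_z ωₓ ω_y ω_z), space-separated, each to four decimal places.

o_n = [-1.0148, -1.2922, 0.2424]
J₁: ẑ×o_n = [1.2922, -1.0148, 0.0000], ω = ẑ
J2: z=[-0.9063, 0.4226, 0.0000] o=[-0.3212, -0.6888, 0.2800] → [-0.0159, -0.0341, 0.8399, -0.9063, 0.4226, 0.0000]
J3: z=[-0.3040, -0.6519, -0.6947] o=[-0.7535, -1.0007, 0.7620] → [0.1363, 0.0235, -0.0817, -0.3040, -0.6519, -0.6947]
J4: z=[0.8484, 0.1463, -0.5087] o=[-0.7015, -1.0900, 0.8230] → [-0.1878, 0.6520, -0.1257, 0.8484, 0.1463, -0.5087]
V = J·q̇ = [-0.4921, 0.5550, -0.3890, 0.6022, -0.1663, -0.5280]

-0.4921 0.5550 -0.3890 0.6022 -0.1663 -0.5280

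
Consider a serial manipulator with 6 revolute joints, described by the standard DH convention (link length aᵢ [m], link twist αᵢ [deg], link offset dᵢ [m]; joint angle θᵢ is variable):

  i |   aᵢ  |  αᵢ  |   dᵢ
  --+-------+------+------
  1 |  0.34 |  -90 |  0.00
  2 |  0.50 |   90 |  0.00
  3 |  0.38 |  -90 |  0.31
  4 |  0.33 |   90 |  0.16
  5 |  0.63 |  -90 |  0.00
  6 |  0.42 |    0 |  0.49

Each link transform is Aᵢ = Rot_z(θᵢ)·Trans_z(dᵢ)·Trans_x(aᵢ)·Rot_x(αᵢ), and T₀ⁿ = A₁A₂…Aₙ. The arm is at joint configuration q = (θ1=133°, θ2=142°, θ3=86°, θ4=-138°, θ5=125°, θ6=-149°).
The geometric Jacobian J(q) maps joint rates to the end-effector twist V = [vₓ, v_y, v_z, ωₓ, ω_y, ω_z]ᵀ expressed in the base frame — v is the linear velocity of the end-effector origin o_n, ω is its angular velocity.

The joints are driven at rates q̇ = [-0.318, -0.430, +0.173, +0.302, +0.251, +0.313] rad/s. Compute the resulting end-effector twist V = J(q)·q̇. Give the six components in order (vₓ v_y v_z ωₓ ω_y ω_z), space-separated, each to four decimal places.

0.0051 0.2442 -0.0631 0.3047 0.2582 -0.0979

o_n = [-0.3002, -0.2783, -0.2620]
J₁: ẑ×o_n = [0.2783, -0.3002, 0.0000], ω = ẑ
J2: z=[-0.7314, -0.6820, 0.0000] o=[-0.2319, 0.2487, 0.0000] → [0.1787, -0.1916, 0.3388, -0.7314, -0.6820, 0.0000]
J3: z=[-0.4199, 0.4503, -0.7880] o=[0.0368, -0.0395, -0.3078] → [-0.1676, 0.2849, 0.2520, -0.4199, 0.4503, -0.7880]
J4: z=[-0.5871, 0.5273, 0.6142] o=[-0.3563, -0.1737, -0.5684] → [0.2258, 0.2144, 0.0318, -0.5871, 0.5273, 0.6142]
J5: z=[0.7751, 0.1475, 0.6143] o=[-0.3733, 0.1868, -0.6336] → [0.3406, -0.2432, -0.3713, 0.7751, 0.1475, 0.6143]
J6: z=[0.1456, -0.9879, 0.0535] o=[-0.7606, 0.1566, -0.1377] → [0.1461, 0.0427, 0.3915, 0.1456, -0.9879, 0.0535]
V = J·q̇ = [0.0051, 0.2442, -0.0631, 0.3047, 0.2582, -0.0979]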